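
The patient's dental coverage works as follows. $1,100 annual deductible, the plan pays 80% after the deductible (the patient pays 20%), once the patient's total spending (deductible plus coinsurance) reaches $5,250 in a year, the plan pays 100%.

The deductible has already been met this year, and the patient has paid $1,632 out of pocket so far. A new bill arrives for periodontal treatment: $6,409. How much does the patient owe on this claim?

The deductible is already satisfied, so the full bill goes to coinsurance.
20% of $6,409 = $1,281.80 falls to the patient.
Year-to-date out-of-pocket becomes $1,632 + $1,281.80 = $2,913.80, still under the $5,250 maximum, so no cap applies.

$1,281.80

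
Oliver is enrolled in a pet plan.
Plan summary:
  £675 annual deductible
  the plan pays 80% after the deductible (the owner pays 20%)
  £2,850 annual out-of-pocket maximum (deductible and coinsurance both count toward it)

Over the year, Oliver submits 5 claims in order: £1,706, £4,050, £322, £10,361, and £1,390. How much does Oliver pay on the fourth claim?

£1,094.40

Bill 1, £1,706: £675 to deductible, leaving £1,031; owner's 20% is £206.20. Owner pays £881.20; OOP now £881.20.
Bill 2, £4,050: deductible already satisfied, so owner's share is 20% × £4,050 = £810. Owner pays £810; OOP now £1,691.20.
Bill 3, £322: deductible met; 20% of £322 = £64.40. Owner owes £64.40 (running OOP £1,755.60).
Bill 4, £10,361: 20% coinsurance on £10,361 = £2,072.20. That would push OOP to £3,827.80, over the £2,850 cap, so owner pays £2,850 − £1,755.60 = £1,094.40.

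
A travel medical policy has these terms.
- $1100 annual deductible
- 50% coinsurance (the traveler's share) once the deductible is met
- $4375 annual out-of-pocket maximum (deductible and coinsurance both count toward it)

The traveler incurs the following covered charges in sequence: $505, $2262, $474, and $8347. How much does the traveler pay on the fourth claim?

$2204.50

Claim 1 — $505: fully absorbed by the deductible. Cost to traveler: $505. OOP to date $505.
Claim 2 — $2262: $595 to deductible, leaving $1667; coinsurance $1667 × 50% = $833.50. Traveler owes $1428.50 (running OOP $1933.50).
Claim 3 — $474: deductible already satisfied, so traveler's share is 50% × $474 = $237. Traveler owes $237 (running OOP $2170.50).
Claim 4 — $8347: 50% coinsurance on $8347 = $4173.50. OOP would hit $6344 > $4375, so the cap limits the traveler to $4375 − $2170.50 = $2204.50.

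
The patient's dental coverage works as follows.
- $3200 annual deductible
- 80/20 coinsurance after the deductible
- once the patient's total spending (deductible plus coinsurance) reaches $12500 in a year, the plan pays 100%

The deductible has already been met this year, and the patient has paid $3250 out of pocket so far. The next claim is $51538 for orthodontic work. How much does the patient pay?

$9250

With the deductible met, the entire $51538 is subject to coinsurance.
Coinsurance: $51538 × 20% = $10307.60.
That would bring total out-of-pocket to $13557.60, past the $12500 cap. The patient is capped at $12500 − $3250 = $9250 on this claim.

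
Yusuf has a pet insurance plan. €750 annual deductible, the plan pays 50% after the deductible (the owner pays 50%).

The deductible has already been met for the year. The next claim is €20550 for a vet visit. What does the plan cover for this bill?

With the deductible met, the entire €20550 is subject to coinsurance.
50% of €20550 = €10275 falls to the owner.
The insurer covers the remainder: €20550 − €10275 = €10275.

€10275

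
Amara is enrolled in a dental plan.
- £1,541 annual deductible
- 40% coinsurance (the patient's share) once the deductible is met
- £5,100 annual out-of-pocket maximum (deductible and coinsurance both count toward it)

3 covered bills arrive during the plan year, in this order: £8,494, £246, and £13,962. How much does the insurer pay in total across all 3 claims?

£17,602

Claim 1 — £8,494: £1,541 to deductible, leaving £6,953; patient's 40% is £2,781.20. Cost to patient: £4,322.20. OOP to date £4,322.20. Insurer: £8,494 − £4,322.20 = £4,171.80.
Claim 2 — £246: 40% coinsurance on £246 = £98.40. Patient pays £98.40; OOP now £4,420.60. Insurer: £246 − £98.40 = £147.60.
Claim 3 — £13,962: 40% coinsurance on £13,962 = £5,584.80. That would push OOP to £10,005.40, over the £5,100 cap, so patient pays £5,100 − £4,420.60 = £679.40. Plan pays £13,962 − £679.40 = £13,282.60.
Insurer total: £4,171.80 + £147.60 + £13,282.60 = £17,602.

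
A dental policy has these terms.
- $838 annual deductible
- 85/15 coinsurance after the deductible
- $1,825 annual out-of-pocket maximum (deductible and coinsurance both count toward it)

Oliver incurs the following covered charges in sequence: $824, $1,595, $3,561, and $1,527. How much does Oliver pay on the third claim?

Bill 1, $824: entire amount goes to the deductible. Patient owes $824 (running OOP $824).
Bill 2, $1,595: $14 finishes the deductible; $1,581 goes to coinsurance; 15% of $1,581 = $237.15. Patient owes $251.15 (running OOP $1,075.15).
Bill 3, $3,561: deductible already satisfied, so patient's share is 15% × $3,561 = $534.15. Patient pays $534.15; OOP now $1,609.30.

$534.15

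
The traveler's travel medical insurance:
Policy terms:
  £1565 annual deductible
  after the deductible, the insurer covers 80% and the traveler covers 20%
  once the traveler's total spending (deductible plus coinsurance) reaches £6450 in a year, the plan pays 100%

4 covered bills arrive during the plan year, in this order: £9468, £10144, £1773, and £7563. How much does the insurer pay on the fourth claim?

Bill 1, £9468: £1565 finishes the deductible; £7903 goes to coinsurance; traveler's 20% is £1580.60. Traveler owes £3145.60 (running OOP £3145.60). Insurer: £9468 − £3145.60 = £6322.40.
Bill 2, £10144: 20% coinsurance on £10144 = £2028.80. Traveler pays £2028.80; OOP now £5174.40. Plan pays £10144 − £2028.80 = £8115.20.
Bill 3, £1773: deductible already satisfied, so traveler's share is 20% × £1773 = £354.60. Traveler pays £354.60; OOP now £5529. Insurer: £1773 − £354.60 = £1418.40.
Bill 4, £7563: deductible met; 20% of £7563 = £1512.60. That would push OOP to £7041.60, over the £6450 cap, so traveler pays £6450 − £5529 = £921. Plan pays £7563 − £921 = £6642.

£6642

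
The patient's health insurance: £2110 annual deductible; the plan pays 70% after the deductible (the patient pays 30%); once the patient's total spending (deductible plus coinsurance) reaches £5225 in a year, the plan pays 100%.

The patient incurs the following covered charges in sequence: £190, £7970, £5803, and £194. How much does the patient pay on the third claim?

Claim 1 (£190): fully absorbed by the deductible. Patient pays £190; OOP now £190.
Claim 2 (£7970): £1920 finishes the deductible; £6050 goes to coinsurance; 30% of £6050 = £1815. Cost to patient: £3735. OOP to date £3925.
Claim 3 (£5803): deductible already satisfied, so patient's share is 30% × £5803 = £1740.90. OOP would hit £5665.90 > £5225, so the cap limits the patient to £5225 − £3925 = £1300.

£1300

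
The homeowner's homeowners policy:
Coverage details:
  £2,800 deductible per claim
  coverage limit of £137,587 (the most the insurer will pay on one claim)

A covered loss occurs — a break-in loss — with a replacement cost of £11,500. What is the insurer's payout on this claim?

Subtract the deductible: £11,500 − £2,800 = £8,700.
£8,700 is within the £137,587 limit, so the insurer pays £8,700.

£8,700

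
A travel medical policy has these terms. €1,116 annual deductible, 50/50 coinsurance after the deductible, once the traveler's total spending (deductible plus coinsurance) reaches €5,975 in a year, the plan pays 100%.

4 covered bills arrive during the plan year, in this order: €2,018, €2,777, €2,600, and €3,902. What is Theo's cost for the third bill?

€1,300

#1 (€2,018): deductible takes €1,116, €902 remains; traveler's 50% is €451. Traveler pays €1,567; OOP now €1,567.
#2 (€2,777): deductible met; 50% of €2,777 = €1,388.50. Traveler owes €1,388.50 (running OOP €2,955.50).
#3 (€2,600): 50% coinsurance on €2,600 = €1,300. Cost to traveler: €1,300. OOP to date €4,255.50.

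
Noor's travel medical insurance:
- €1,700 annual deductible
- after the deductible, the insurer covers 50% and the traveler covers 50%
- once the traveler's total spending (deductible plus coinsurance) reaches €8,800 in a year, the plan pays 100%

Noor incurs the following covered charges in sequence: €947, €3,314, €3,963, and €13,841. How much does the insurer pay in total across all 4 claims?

€13,265

Claim 1 — €947: fully absorbed by the deductible. Cost to traveler: €947. OOP to date €947. Plan pays €947 − €947 = €0.
Claim 2 — €3,314: €753 finishes the deductible; €2,561 goes to coinsurance; coinsurance €2,561 × 50% = €1,280.50. Traveler owes €2,033.50 (running OOP €2,980.50). Insurer: €3,314 − €2,033.50 = €1,280.50.
Claim 3 — €3,963: deductible already satisfied, so traveler's share is 50% × €3,963 = €1,981.50. Traveler owes €1,981.50 (running OOP €4,962). Insurer: €3,963 − €1,981.50 = €1,981.50.
Claim 4 — €13,841: deductible met; 50% of €13,841 = €6,920.50. Adding that to €4,962 gives €11,882.50, past the €8,800 cap; traveler pays only €8,800 − €4,962 = €3,838. Plan pays €13,841 − €3,838 = €10,003.
Insurer total: €0 + €1,280.50 + €1,981.50 + €10,003 = €13,265.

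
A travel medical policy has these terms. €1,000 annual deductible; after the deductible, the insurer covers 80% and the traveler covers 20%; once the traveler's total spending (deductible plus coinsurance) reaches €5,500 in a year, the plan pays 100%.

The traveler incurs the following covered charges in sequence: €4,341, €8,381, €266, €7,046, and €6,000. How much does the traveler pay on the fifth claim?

€693.20

Claim 1 (€4,341): deductible takes €1,000, €3,341 remains; traveler's 20% is €668.20. Cost to traveler: €1,668.20. OOP to date €1,668.20.
Claim 2 (€8,381): deductible met; 20% of €8,381 = €1,676.20. Traveler pays €1,676.20; OOP now €3,344.40.
Claim 3 (€266): deductible already satisfied, so traveler's share is 20% × €266 = €53.20. Cost to traveler: €53.20. OOP to date €3,397.60.
Claim 4 (€7,046): deductible met; 20% of €7,046 = €1,409.20. Traveler pays €1,409.20; OOP now €4,806.80.
Claim 5 (€6,000): deductible already satisfied, so traveler's share is 20% × €6,000 = €1,200. That would push OOP to €6,006.80, over the €5,500 cap, so traveler pays €5,500 − €4,806.80 = €693.20.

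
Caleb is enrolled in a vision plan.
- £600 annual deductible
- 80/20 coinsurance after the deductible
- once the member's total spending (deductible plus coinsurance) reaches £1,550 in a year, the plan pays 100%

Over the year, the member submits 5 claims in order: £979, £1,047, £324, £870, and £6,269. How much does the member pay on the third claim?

£64.80

Bill 1, £979: deductible takes £600, £379 remains; coinsurance £379 × 20% = £75.80. Cost to member: £675.80. OOP to date £675.80.
Bill 2, £1,047: deductible already satisfied, so member's share is 20% × £1,047 = £209.40. Member pays £209.40; OOP now £885.20.
Bill 3, £324: deductible already satisfied, so member's share is 20% × £324 = £64.80. Member pays £64.80; OOP now £950.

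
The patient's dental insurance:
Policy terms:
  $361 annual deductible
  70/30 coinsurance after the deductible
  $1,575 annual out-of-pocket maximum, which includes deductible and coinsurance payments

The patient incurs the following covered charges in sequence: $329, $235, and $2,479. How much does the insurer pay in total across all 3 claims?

#1 ($329): fully absorbed by the deductible. Cost to patient: $329. OOP to date $329. Insurer: $329 − $329 = $0.
#2 ($235): deductible takes $32, $203 remains; 30% of $203 = $60.90. Patient pays $92.90; OOP now $421.90. Plan pays $235 − $92.90 = $142.10.
#3 ($2,479): 30% coinsurance on $2,479 = $743.70. Patient owes $743.70 (running OOP $1,165.60). Insurer: $2,479 − $743.70 = $1,735.30.
Insurer total: $0 + $142.10 + $1,735.30 = $1,877.40.

$1,877.40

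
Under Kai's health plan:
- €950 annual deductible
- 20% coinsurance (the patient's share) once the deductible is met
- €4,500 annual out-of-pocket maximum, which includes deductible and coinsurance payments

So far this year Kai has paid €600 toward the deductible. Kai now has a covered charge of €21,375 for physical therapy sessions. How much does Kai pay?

€3,900

Remaining deductible: €950 − €600 = €350.
The remaining €21,025 (= €21,375 − €350) moves to coinsurance.
Coinsurance: €21,025 × 20% = €4,205.
Patient responsibility before any cap: €350 + €4,205 = €4,555.
Year-to-date out-of-pocket would reach €600 + €4,555 = €5,155, above the €4,500 maximum, so the patient pays only €4,500 − €600 = €3,900.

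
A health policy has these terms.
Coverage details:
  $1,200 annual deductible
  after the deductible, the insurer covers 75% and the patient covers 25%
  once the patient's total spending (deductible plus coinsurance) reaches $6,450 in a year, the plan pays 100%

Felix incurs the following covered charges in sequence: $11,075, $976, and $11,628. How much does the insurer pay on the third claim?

Claim 1 — $11,075: $1,200 to deductible, leaving $9,875; coinsurance $9,875 × 25% = $2,468.75. Patient pays $3,668.75; OOP now $3,668.75. Insurer: $11,075 − $3,668.75 = $7,406.25.
Claim 2 — $976: 25% coinsurance on $976 = $244. Patient owes $244 (running OOP $3,912.75). Plan pays $976 − $244 = $732.
Claim 3 — $11,628: deductible already satisfied, so patient's share is 25% × $11,628 = $2,907. That would push OOP to $6,819.75, over the $6,450 cap, so patient pays $6,450 − $3,912.75 = $2,537.25. Plan pays $11,628 − $2,537.25 = $9,090.75.

$9,090.75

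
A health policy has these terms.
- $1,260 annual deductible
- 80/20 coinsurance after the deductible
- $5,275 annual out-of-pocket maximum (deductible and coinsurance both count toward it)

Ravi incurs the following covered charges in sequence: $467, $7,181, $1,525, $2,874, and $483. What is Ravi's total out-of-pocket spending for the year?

Claim 1 ($467): all of it applies to the deductible. Patient owes $467 (running OOP $467).
Claim 2 ($7,181): $793 to deductible, leaving $6,388; 20% of $6,388 = $1,277.60. Patient pays $2,070.60; OOP now $2,537.60.
Claim 3 ($1,525): deductible met; 20% of $1,525 = $305. Patient owes $305 (running OOP $2,842.60).
Claim 4 ($2,874): deductible already satisfied, so patient's share is 20% × $2,874 = $574.80. Patient owes $574.80 (running OOP $3,417.40).
Claim 5 ($483): deductible met; 20% of $483 = $96.60. Cost to patient: $96.60. OOP to date $3,514.
Summing the patient's payments: $467 + $2,070.60 + $305 + $574.80 + $96.60 = $3,514.

$3,514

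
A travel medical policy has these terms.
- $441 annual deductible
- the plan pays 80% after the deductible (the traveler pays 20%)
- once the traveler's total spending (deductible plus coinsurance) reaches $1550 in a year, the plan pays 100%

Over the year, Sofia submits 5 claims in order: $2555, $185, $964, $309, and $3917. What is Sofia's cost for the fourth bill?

$61.80

Bill 1, $2555: $441 to deductible, leaving $2114; 20% of $2114 = $422.80. Traveler owes $863.80 (running OOP $863.80).
Bill 2, $185: deductible already satisfied, so traveler's share is 20% × $185 = $37. Cost to traveler: $37. OOP to date $900.80.
Bill 3, $964: deductible met; 20% of $964 = $192.80. Cost to traveler: $192.80. OOP to date $1093.60.
Bill 4, $309: deductible already satisfied, so traveler's share is 20% × $309 = $61.80. Traveler pays $61.80; OOP now $1155.40.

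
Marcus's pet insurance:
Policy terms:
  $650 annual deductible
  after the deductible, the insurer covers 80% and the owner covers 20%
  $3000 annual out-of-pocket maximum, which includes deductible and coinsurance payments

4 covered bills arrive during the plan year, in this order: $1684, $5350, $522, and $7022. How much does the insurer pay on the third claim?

Bill 1, $1684: $650 to deductible, leaving $1034; coinsurance $1034 × 20% = $206.80. Cost to owner: $856.80. OOP to date $856.80. Plan pays $1684 − $856.80 = $827.20.
Bill 2, $5350: 20% coinsurance on $5350 = $1070. Cost to owner: $1070. OOP to date $1926.80. Plan pays $5350 − $1070 = $4280.
Bill 3, $522: 20% coinsurance on $522 = $104.40. Cost to owner: $104.40. OOP to date $2031.20. Plan pays $522 − $104.40 = $417.60.

$417.60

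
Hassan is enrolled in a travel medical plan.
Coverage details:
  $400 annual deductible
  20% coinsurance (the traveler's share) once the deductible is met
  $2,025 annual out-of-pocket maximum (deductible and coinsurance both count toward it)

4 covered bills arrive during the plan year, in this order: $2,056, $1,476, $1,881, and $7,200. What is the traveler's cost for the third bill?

$376.20

Claim 1 ($2,056): deductible takes $400, $1,656 remains; traveler's 20% is $331.20. Traveler pays $731.20; OOP now $731.20.
Claim 2 ($1,476): deductible already satisfied, so traveler's share is 20% × $1,476 = $295.20. Traveler pays $295.20; OOP now $1,026.40.
Claim 3 ($1,881): deductible met; 20% of $1,881 = $376.20. Cost to traveler: $376.20. OOP to date $1,402.60.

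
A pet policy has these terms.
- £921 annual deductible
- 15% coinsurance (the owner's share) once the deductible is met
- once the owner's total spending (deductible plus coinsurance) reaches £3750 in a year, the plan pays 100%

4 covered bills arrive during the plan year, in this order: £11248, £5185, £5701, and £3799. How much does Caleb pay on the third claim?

£502.20

Bill 1, £11248: £921 finishes the deductible; £10327 goes to coinsurance; coinsurance £10327 × 15% = £1549.05. Cost to owner: £2470.05. OOP to date £2470.05.
Bill 2, £5185: 15% coinsurance on £5185 = £777.75. Owner owes £777.75 (running OOP £3247.80).
Bill 3, £5701: deductible already satisfied, so owner's share is 15% × £5701 = £855.15. That would push OOP to £4102.95, over the £3750 cap, so owner pays £3750 − £3247.80 = £502.20.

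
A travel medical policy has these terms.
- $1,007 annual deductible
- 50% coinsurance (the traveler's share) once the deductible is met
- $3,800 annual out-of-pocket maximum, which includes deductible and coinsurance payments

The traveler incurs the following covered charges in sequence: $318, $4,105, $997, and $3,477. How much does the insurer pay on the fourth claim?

Claim 1 — $318: all of it applies to the deductible. Traveler pays $318; OOP now $318. Insurer: $318 − $318 = $0.
Claim 2 — $4,105: $689 to deductible, leaving $3,416; coinsurance $3,416 × 50% = $1,708. Traveler pays $2,397; OOP now $2,715. Plan pays $4,105 − $2,397 = $1,708.
Claim 3 — $997: deductible already satisfied, so traveler's share is 50% × $997 = $498.50. Traveler pays $498.50; OOP now $3,213.50. Plan pays $997 − $498.50 = $498.50.
Claim 4 — $3,477: deductible already satisfied, so traveler's share is 50% × $3,477 = $1,738.50. That would push OOP to $4,952, over the $3,800 cap, so traveler pays $3,800 − $3,213.50 = $586.50. Insurer: $3,477 − $586.50 = $2,890.50.

$2,890.50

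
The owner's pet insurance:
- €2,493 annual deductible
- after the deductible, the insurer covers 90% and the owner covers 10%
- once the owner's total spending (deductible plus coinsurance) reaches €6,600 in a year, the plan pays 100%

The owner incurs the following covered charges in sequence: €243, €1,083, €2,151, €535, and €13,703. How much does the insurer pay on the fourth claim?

€481.50

Claim 1 — €243: fully absorbed by the deductible. Owner pays €243; OOP now €243. Plan pays €243 − €243 = €0.
Claim 2 — €1,083: all of it applies to the deductible. Owner owes €1,083 (running OOP €1,326). Insurer: €1,083 − €1,083 = €0.
Claim 3 — €2,151: €1,167 to deductible, leaving €984; coinsurance €984 × 10% = €98.40. Owner pays €1,265.40; OOP now €2,591.40. Plan pays €2,151 − €1,265.40 = €885.60.
Claim 4 — €535: 10% coinsurance on €535 = €53.50. Cost to owner: €53.50. OOP to date €2,644.90. Plan pays €535 − €53.50 = €481.50.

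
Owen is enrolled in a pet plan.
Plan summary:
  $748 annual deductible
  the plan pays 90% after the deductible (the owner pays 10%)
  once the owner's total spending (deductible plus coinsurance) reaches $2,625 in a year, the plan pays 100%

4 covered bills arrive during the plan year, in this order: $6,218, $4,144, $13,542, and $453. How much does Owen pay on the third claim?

Claim 1 — $6,218: deductible takes $748, $5,470 remains; coinsurance $5,470 × 10% = $547. Owner pays $1,295; OOP now $1,295.
Claim 2 — $4,144: 10% coinsurance on $4,144 = $414.40. Owner owes $414.40 (running OOP $1,709.40).
Claim 3 — $13,542: deductible met; 10% of $13,542 = $1,354.20. Adding that to $1,709.40 gives $3,063.60, past the $2,625 cap; owner pays only $2,625 − $1,709.40 = $915.60.

$915.60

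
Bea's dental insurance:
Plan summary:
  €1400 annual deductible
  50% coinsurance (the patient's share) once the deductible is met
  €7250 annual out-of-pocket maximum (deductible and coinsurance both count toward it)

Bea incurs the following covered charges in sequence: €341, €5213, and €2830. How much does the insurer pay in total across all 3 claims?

€3492

#1 (€341): all of it applies to the deductible. Patient owes €341 (running OOP €341). Insurer: €341 − €341 = €0.
#2 (€5213): €1059 to deductible, leaving €4154; coinsurance €4154 × 50% = €2077. Patient pays €3136; OOP now €3477. Plan pays €5213 − €3136 = €2077.
#3 (€2830): deductible already satisfied, so patient's share is 50% × €2830 = €1415. Patient pays €1415; OOP now €4892. Insurer: €2830 − €1415 = €1415.
Insurer total = bills − patient's total = €8384 − €4892 = €3492.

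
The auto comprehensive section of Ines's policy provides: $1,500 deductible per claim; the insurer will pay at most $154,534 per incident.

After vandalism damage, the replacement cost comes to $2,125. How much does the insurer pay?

$625

Less the $1,500 deductible: $2,125 − $1,500 = $625.
$625 is within the $154,534 limit, so the insurer pays $625.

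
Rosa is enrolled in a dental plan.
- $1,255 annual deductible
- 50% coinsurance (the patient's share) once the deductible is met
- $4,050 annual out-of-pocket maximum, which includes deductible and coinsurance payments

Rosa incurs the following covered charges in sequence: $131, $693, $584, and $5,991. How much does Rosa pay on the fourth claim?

Claim 1 — $131: entire amount goes to the deductible. Patient owes $131 (running OOP $131).
Claim 2 — $693: fully absorbed by the deductible. Cost to patient: $693. OOP to date $824.
Claim 3 — $584: $431 to deductible, leaving $153; 50% of $153 = $76.50. Patient pays $507.50; OOP now $1,331.50.
Claim 4 — $5,991: deductible met; 50% of $5,991 = $2,995.50. That would push OOP to $4,327, over the $4,050 cap, so patient pays $4,050 − $1,331.50 = $2,718.50.

$2,718.50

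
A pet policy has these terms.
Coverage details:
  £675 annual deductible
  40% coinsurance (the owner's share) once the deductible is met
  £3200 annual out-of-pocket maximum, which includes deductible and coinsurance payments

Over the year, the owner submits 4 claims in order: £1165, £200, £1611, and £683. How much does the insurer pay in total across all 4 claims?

Claim 1 (£1165): deductible takes £675, £490 remains; coinsurance £490 × 40% = £196. Owner owes £871 (running OOP £871). Plan pays £1165 − £871 = £294.
Claim 2 (£200): 40% coinsurance on £200 = £80. Owner owes £80 (running OOP £951). Plan pays £200 − £80 = £120.
Claim 3 (£1611): deductible already satisfied, so owner's share is 40% × £1611 = £644.40. Cost to owner: £644.40. OOP to date £1595.40. Insurer: £1611 − £644.40 = £966.60.
Claim 4 (£683): deductible already satisfied, so owner's share is 40% × £683 = £273.20. Cost to owner: £273.20. OOP to date £1868.60. Insurer: £683 − £273.20 = £409.80.
Insurer total: £294 + £120 + £966.60 + £409.80 = £1790.40.

£1790.40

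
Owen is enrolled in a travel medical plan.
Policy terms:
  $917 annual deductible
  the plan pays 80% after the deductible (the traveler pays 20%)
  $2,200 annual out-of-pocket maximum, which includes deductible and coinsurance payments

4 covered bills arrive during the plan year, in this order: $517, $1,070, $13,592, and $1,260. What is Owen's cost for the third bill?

$1,149

Claim 1 — $517: entire amount goes to the deductible. Traveler pays $517; OOP now $517.
Claim 2 — $1,070: deductible takes $400, $670 remains; 20% of $670 = $134. Cost to traveler: $534. OOP to date $1,051.
Claim 3 — $13,592: deductible met; 20% of $13,592 = $2,718.40. Adding that to $1,051 gives $3,769.40, past the $2,200 cap; traveler pays only $2,200 − $1,051 = $1,149.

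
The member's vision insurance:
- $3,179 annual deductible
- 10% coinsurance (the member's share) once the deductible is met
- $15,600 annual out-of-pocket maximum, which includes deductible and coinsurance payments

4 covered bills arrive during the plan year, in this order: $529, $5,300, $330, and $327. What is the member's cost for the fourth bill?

$32.70

Bill 1, $529: entire amount goes to the deductible. Member pays $529; OOP now $529.
Bill 2, $5,300: $2,650 finishes the deductible; $2,650 goes to coinsurance; coinsurance $2,650 × 10% = $265. Cost to member: $2,915. OOP to date $3,444.
Bill 3, $330: deductible met; 10% of $330 = $33. Cost to member: $33. OOP to date $3,477.
Bill 4, $327: deductible met; 10% of $327 = $32.70. Member pays $32.70; OOP now $3,509.70.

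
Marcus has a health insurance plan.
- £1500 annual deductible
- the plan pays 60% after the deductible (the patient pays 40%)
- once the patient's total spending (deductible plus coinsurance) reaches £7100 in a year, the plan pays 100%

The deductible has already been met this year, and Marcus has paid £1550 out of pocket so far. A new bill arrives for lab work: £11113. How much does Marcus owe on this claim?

The deductible is already satisfied, so the full bill goes to coinsurance.
Patient's 40% share of £11113 is £4445.20.
Year-to-date out-of-pocket becomes £1550 + £4445.20 = £5995.20, still under the £7100 maximum, so no cap applies.

£4445.20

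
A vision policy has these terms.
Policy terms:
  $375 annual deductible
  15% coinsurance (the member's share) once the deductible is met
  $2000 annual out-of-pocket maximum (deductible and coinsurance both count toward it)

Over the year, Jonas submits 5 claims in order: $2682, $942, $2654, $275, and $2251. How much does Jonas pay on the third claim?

$398.10

Bill 1, $2682: $375 finishes the deductible; $2307 goes to coinsurance; member's 15% is $346.05. Member owes $721.05 (running OOP $721.05).
Bill 2, $942: deductible already satisfied, so member's share is 15% × $942 = $141.30. Member pays $141.30; OOP now $862.35.
Bill 3, $2654: deductible met; 15% of $2654 = $398.10. Cost to member: $398.10. OOP to date $1260.45.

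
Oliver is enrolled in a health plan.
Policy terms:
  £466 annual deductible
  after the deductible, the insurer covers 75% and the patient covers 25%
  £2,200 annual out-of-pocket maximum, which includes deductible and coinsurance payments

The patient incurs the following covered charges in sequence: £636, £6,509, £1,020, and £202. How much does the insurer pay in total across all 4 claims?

£6,167

Claim 1 — £636: £466 finishes the deductible; £170 goes to coinsurance; 25% of £170 = £42.50. Cost to patient: £508.50. OOP to date £508.50. Insurer: £636 − £508.50 = £127.50.
Claim 2 — £6,509: deductible met; 25% of £6,509 = £1,627.25. Patient pays £1,627.25; OOP now £2,135.75. Insurer: £6,509 − £1,627.25 = £4,881.75.
Claim 3 — £1,020: 25% coinsurance on £1,020 = £255. That would push OOP to £2,390.75, over the £2,200 cap, so patient pays £2,200 − £2,135.75 = £64.25. Insurer: £1,020 − £64.25 = £955.75.
Claim 4 — £202: deductible already satisfied, so patient's share is 25% × £202 = £50.50. That would push OOP to £2,250.50, over the £2,200 cap, so patient pays £2,200 − £2,200 = £0. Insurer: £202 − £0 = £202.
Insurer total: £127.50 + £4,881.75 + £955.75 + £202 = £6,167.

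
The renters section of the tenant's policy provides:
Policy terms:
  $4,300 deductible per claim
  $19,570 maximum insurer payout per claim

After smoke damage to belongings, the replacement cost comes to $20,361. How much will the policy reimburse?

Less the $4,300 deductible: $20,361 − $4,300 = $16,061.
That's under the $19,570 cap, so the insurer reimburses the full $16,061.

$16,061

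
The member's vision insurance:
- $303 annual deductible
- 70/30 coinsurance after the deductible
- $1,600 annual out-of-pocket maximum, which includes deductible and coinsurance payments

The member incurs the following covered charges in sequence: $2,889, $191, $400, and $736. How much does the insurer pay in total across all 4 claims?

$2,739.10

#1 ($2,889): deductible takes $303, $2,586 remains; member's 30% is $775.80. Member pays $1,078.80; OOP now $1,078.80. Insurer: $2,889 − $1,078.80 = $1,810.20.
#2 ($191): deductible met; 30% of $191 = $57.30. Cost to member: $57.30. OOP to date $1,136.10. Plan pays $191 − $57.30 = $133.70.
#3 ($400): 30% coinsurance on $400 = $120. Cost to member: $120. OOP to date $1,256.10. Plan pays $400 − $120 = $280.
#4 ($736): deductible met; 30% of $736 = $220.80. Cost to member: $220.80. OOP to date $1,476.90. Insurer: $736 − $220.80 = $515.20.
Insurer total = bills − member's total = $4,216 − $1,476.90 = $2,739.10.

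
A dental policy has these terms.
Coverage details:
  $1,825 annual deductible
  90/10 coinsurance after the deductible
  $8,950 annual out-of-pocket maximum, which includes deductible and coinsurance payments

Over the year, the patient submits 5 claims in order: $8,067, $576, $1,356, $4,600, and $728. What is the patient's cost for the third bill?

$135.60

Bill 1, $8,067: $1,825 to deductible, leaving $6,242; coinsurance $6,242 × 10% = $624.20. Patient owes $2,449.20 (running OOP $2,449.20).
Bill 2, $576: 10% coinsurance on $576 = $57.60. Patient pays $57.60; OOP now $2,506.80.
Bill 3, $1,356: 10% coinsurance on $1,356 = $135.60. Patient pays $135.60; OOP now $2,642.40.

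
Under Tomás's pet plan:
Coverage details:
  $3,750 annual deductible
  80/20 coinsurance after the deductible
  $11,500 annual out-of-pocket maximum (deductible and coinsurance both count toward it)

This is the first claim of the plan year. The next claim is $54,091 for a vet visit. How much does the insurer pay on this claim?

Deductible not yet touched, so the first $3,750 of the bill goes to the deductible.
After the $3,750 deductible portion, $54,091 − $3,750 = $50,341 is subject to coinsurance.
Owner's 20% share of $50,341 is $10,068.20.
So the owner owes $3,750 + $10,068.20 = $13,818.20 before any cap.
Adding $13,818.20 to the $0 already spent would give $13,818.20, which exceeds the $11,500 cap; the owner pays just $11,500 − $0 = $11,500.
The insurer covers the remainder: $54,091 − $11,500 = $42,591.

$42,591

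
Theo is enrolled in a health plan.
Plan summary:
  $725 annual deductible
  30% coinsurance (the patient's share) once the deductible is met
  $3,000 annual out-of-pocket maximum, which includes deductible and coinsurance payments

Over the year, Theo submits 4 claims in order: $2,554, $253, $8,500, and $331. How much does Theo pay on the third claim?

$1,650.40

#1 ($2,554): $725 to deductible, leaving $1,829; 30% of $1,829 = $548.70. Patient pays $1,273.70; OOP now $1,273.70.
#2 ($253): deductible met; 30% of $253 = $75.90. Cost to patient: $75.90. OOP to date $1,349.60.
#3 ($8,500): 30% coinsurance on $8,500 = $2,550. OOP would hit $3,899.60 > $3,000, so the cap limits the patient to $3,000 − $1,349.60 = $1,650.40.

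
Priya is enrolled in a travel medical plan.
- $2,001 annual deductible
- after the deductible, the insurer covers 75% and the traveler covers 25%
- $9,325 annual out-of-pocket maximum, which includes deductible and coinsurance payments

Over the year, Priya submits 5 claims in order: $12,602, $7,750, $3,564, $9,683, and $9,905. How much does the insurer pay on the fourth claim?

Claim 1 ($12,602): $2,001 finishes the deductible; $10,601 goes to coinsurance; traveler's 25% is $2,650.25. Traveler owes $4,651.25 (running OOP $4,651.25). Plan pays $12,602 − $4,651.25 = $7,950.75.
Claim 2 ($7,750): deductible already satisfied, so traveler's share is 25% × $7,750 = $1,937.50. Traveler owes $1,937.50 (running OOP $6,588.75). Plan pays $7,750 − $1,937.50 = $5,812.50.
Claim 3 ($3,564): deductible already satisfied, so traveler's share is 25% × $3,564 = $891. Cost to traveler: $891. OOP to date $7,479.75. Plan pays $3,564 − $891 = $2,673.
Claim 4 ($9,683): deductible met; 25% of $9,683 = $2,420.75. OOP would hit $9,900.50 > $9,325, so the cap limits the traveler to $9,325 − $7,479.75 = $1,845.25. Insurer: $9,683 − $1,845.25 = $7,837.75.

$7,837.75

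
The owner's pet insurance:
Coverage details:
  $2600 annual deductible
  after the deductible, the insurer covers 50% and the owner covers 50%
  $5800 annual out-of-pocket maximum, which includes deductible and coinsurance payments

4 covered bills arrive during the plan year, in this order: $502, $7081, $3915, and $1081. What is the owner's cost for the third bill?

$708.50

Claim 1 ($502): all of it applies to the deductible. Owner owes $502 (running OOP $502).
Claim 2 ($7081): deductible takes $2098, $4983 remains; owner's 50% is $2491.50. Cost to owner: $4589.50. OOP to date $5091.50.
Claim 3 ($3915): 50% coinsurance on $3915 = $1957.50. That would push OOP to $7049, over the $5800 cap, so owner pays $5800 − $5091.50 = $708.50.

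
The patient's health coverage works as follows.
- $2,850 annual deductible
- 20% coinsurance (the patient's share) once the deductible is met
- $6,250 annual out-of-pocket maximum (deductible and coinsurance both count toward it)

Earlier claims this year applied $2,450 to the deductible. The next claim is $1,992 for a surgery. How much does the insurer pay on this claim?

$1,273.60

Deductible still to meet: $2,850 − $2,450 = $400.
After the $400 deductible portion, $1,992 − $400 = $1,592 is subject to coinsurance.
Coinsurance: $1,592 × 20% = $318.40.
So the patient owes $400 + $318.40 = $718.40 before any cap.
Cumulative spending $2,450 + $718.40 = $3,168.40 stays under the $6,250 maximum.
The plan picks up $1,992 − $718.40 = $1,273.60.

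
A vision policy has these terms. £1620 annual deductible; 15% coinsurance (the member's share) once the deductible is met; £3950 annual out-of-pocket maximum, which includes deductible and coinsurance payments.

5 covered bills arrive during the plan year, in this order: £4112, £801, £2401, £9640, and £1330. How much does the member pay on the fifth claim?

Claim 1 (£4112): £1620 finishes the deductible; £2492 goes to coinsurance; coinsurance £2492 × 15% = £373.80. Cost to member: £1993.80. OOP to date £1993.80.
Claim 2 (£801): deductible already satisfied, so member's share is 15% × £801 = £120.15. Cost to member: £120.15. OOP to date £2113.95.
Claim 3 (£2401): deductible already satisfied, so member's share is 15% × £2401 = £360.15. Cost to member: £360.15. OOP to date £2474.10.
Claim 4 (£9640): 15% coinsurance on £9640 = £1446. Member pays £1446; OOP now £3920.10.
Claim 5 (£1330): deductible met; 15% of £1330 = £199.50. OOP would hit £4119.60 > £3950, so the cap limits the member to £3950 − £3920.10 = £29.90.

£29.90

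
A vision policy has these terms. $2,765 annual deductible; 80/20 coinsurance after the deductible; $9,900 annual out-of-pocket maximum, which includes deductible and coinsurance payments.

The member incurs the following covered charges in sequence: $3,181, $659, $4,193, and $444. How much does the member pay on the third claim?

Claim 1 — $3,181: deductible takes $2,765, $416 remains; coinsurance $416 × 20% = $83.20. Cost to member: $2,848.20. OOP to date $2,848.20.
Claim 2 — $659: deductible already satisfied, so member's share is 20% × $659 = $131.80. Member owes $131.80 (running OOP $2,980).
Claim 3 — $4,193: deductible met; 20% of $4,193 = $838.60. Member owes $838.60 (running OOP $3,818.60).

$838.60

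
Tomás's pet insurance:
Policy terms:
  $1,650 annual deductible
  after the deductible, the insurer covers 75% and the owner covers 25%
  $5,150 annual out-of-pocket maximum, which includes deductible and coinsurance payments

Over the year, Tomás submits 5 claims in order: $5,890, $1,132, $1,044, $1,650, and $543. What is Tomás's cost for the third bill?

$261

Claim 1 — $5,890: deductible takes $1,650, $4,240 remains; 25% of $4,240 = $1,060. Owner pays $2,710; OOP now $2,710.
Claim 2 — $1,132: deductible met; 25% of $1,132 = $283. Owner owes $283 (running OOP $2,993).
Claim 3 — $1,044: 25% coinsurance on $1,044 = $261. Owner owes $261 (running OOP $3,254).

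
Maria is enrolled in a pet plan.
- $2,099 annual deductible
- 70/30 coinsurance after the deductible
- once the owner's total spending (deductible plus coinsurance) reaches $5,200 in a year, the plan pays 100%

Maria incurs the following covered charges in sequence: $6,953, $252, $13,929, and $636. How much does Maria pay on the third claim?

#1 ($6,953): $2,099 finishes the deductible; $4,854 goes to coinsurance; 30% of $4,854 = $1,456.20. Cost to owner: $3,555.20. OOP to date $3,555.20.
#2 ($252): deductible already satisfied, so owner's share is 30% × $252 = $75.60. Owner owes $75.60 (running OOP $3,630.80).
#3 ($13,929): 30% coinsurance on $13,929 = $4,178.70. OOP would hit $7,809.50 > $5,200, so the cap limits the owner to $5,200 − $3,630.80 = $1,569.20.

$1,569.20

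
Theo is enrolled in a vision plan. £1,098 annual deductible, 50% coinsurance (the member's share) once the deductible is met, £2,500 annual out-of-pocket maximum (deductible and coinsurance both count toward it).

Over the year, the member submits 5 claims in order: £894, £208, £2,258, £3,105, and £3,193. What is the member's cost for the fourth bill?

Bill 1, £894: fully absorbed by the deductible. Member pays £894; OOP now £894.
Bill 2, £208: deductible takes £204, £4 remains; member's 50% is £2. Member pays £206; OOP now £1,100.
Bill 3, £2,258: 50% coinsurance on £2,258 = £1,129. Member pays £1,129; OOP now £2,229.
Bill 4, £3,105: 50% coinsurance on £3,105 = £1,552.50. Adding that to £2,229 gives £3,781.50, past the £2,500 cap; member pays only £2,500 − £2,229 = £271.

£271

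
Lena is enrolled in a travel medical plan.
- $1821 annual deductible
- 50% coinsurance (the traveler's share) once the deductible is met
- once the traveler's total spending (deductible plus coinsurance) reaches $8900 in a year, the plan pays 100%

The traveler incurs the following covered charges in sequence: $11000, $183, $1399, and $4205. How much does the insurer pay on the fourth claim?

Bill 1, $11000: deductible takes $1821, $9179 remains; 50% of $9179 = $4589.50. Traveler owes $6410.50 (running OOP $6410.50). Plan pays $11000 − $6410.50 = $4589.50.
Bill 2, $183: deductible met; 50% of $183 = $91.50. Cost to traveler: $91.50. OOP to date $6502. Plan pays $183 − $91.50 = $91.50.
Bill 3, $1399: deductible met; 50% of $1399 = $699.50. Cost to traveler: $699.50. OOP to date $7201.50. Insurer: $1399 − $699.50 = $699.50.
Bill 4, $4205: 50% coinsurance on $4205 = $2102.50. OOP would hit $9304 > $8900, so the cap limits the traveler to $8900 − $7201.50 = $1698.50. Plan pays $4205 − $1698.50 = $2506.50.

$2506.50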